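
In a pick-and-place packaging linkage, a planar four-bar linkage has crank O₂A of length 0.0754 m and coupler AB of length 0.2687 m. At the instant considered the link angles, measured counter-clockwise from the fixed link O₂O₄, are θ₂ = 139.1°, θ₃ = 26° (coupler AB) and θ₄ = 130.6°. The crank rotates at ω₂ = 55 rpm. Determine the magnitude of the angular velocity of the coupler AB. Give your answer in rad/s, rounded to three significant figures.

ω₂ = 5.76 rad/s (from 55 rpm).
Differentiating the loop-closure r₂e^{iθ₂}+r₃e^{iθ₃}=r₁+r₄e^{iθ₄} gives r₂ω₂e^{iθ₂}+r₃ω₃e^{iθ₃}=r₄ω₄e^{iθ₄}.
Eliminating the other unknown: ω₃ = r₂ω₂ sin(θ₄−θ₂) / [r₃ sin(θ₃−θ₄)].
Numerator sine = -0.14781; denominator sine = -0.96771.
Result = 0.0754·5.76·(-0.14781) / (0.2687·(-0.96771)) = +0.24686 rad/s; magnitude 0.24686 rad/s.

0.247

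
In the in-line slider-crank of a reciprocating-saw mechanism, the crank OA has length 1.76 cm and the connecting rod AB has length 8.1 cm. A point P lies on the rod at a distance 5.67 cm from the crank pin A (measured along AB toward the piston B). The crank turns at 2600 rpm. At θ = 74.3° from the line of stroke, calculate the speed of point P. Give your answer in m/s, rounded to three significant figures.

ω = 272.3 rad/s.  Crank-pin speed |V_A| = rω = 4.792 m/s, perpendicular to OA.
Rod angle: sinφ = −(r/L) sinθ ⇒ φ = -12.074°; ω_rod = −rω cosθ/√(L²−r²sin²θ) = -16.371 rad/s.
V_P = V_A + ω_rod × AP, with AP = 0.0567 m along the rod.
Components: V_Px = −rω sinθ − a·ω_rod·sinφ = -4.8074 m/s;  V_Py = rω cosθ + a·ω_rod·cosφ = +0.38901 m/s.
|V_P| = √(V_Px² + V_Py²) = 4.8231 m/s.

4.82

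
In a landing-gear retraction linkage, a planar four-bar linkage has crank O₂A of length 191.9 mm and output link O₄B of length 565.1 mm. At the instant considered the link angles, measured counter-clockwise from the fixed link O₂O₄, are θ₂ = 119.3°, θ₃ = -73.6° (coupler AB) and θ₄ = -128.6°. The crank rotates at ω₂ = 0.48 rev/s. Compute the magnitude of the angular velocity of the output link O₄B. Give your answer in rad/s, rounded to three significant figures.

0.279

ω₂ = 3.016 rad/s (from 0.48 rev/s).
Differentiating the loop-closure r₂e^{iθ₂}+r₃e^{iθ₃}=r₁+r₄e^{iθ₄} gives r₂ω₂e^{iθ₂}+r₃ω₃e^{iθ₃}=r₄ω₄e^{iθ₄}.
Eliminating the other unknown: ω₄ = r₂ω₂ sin(θ₂−θ₃) / [r₄ sin(θ₄−θ₃)].
Numerator sine = -0.22325; denominator sine = -0.81915.
Result = 0.1919·3.016·(-0.22325) / (0.5651·(-0.81915)) = +0.27912 rad/s; magnitude 0.27912 rad/s.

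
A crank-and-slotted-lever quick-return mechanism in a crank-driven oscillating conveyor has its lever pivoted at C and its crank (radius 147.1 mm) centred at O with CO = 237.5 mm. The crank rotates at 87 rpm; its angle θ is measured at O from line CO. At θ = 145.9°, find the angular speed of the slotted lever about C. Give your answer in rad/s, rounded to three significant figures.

3.29

ω = 9.111 rad/s (from 87 rpm).
Crank pin A relative to C: A = (d + r cosθ, r sinθ); lever angle φ = atan2(r sinθ, d + r cosθ).
Differentiating tanφ: φ̇ = rω(d cosθ + r)/(d² + r² + 2dr cosθ).
d² + r² + 2dr cosθ = |CA|² = 0.020186 m²;  d cosθ + r = -0.049564 m.
|ω_lever| = |0.1471·9.111·-0.049564| / 0.020186 = 3.2906 rad/s.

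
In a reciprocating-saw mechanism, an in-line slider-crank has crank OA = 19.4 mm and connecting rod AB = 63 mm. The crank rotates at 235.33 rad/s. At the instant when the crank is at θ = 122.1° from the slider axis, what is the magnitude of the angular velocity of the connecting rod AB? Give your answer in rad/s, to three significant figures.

ω = 235.3 rad/s
The rod makes angle φ with the slider axis where L sinφ = r sinθ; differentiating, L cosφ·φ̇ = r ω cosθ.
L cosφ = √(L² − r² sin²θ) = 0.060819 m.
|ω_rod| = r ω |cosθ| / √(L² − r² sin²θ) = 0.0194·235.3·0.53140/0.060819 = 39.89 rad/s.

39.9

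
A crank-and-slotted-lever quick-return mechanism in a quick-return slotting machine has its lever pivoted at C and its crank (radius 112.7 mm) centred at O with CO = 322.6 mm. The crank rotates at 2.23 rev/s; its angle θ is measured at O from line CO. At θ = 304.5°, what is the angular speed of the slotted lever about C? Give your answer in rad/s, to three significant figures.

2.95

ω = 14.01 rad/s (from 2.23 rev/s).
Crank pin A relative to C: A = (d + r cosθ, r sinθ); lever angle φ = atan2(r sinθ, d + r cosθ).
Differentiating tanφ: φ̇ = rω(d cosθ + r)/(d² + r² + 2dr cosθ).
d² + r² + 2dr cosθ = |CA|² = 0.157958 m²;  d cosθ + r = +0.29542 m.
|ω_lever| = |0.1127·14.01·+0.29542| / 0.157958 = 2.9533 rad/s.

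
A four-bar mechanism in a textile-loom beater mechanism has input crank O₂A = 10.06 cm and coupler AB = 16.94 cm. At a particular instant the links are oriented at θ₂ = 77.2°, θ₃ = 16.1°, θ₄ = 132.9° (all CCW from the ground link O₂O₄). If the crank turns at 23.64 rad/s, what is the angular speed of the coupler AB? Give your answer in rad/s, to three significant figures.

ω₂ = 23.64 rad/s
Differentiating the loop-closure r₂e^{iθ₂}+r₃e^{iθ₃}=r₁+r₄e^{iθ₄} gives r₂ω₂e^{iθ₂}+r₃ω₃e^{iθ₃}=r₄ω₄e^{iθ₄}.
Eliminating the other unknown: ω₃ = r₂ω₂ sin(θ₄−θ₂) / [r₃ sin(θ₃−θ₄)].
Numerator sine = +0.82610; denominator sine = -0.89259.
Result = 0.1006·23.64·(+0.82610) / (0.1694·(-0.89259)) = -12.993 rad/s; magnitude 12.993 rad/s.

13.0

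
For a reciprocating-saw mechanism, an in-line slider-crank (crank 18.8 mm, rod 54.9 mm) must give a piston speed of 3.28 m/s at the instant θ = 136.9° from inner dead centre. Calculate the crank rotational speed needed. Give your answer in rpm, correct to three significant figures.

3280

For an in-line slider-crank, |v_piston| = rω|sinθ|·[1 + r cosθ/√(L² − r² sin²θ)].
With r = 0.0188 m, L = 0.0549 m, θ = 136.9°: the bracketed kinematic factor |dx/dθ| = 0.009542 m.
ω = v/|dx/dθ| = 3.28/0.009542 = 343.74 rad/s.
N = 60ω/(2π) = 3282.5 rpm.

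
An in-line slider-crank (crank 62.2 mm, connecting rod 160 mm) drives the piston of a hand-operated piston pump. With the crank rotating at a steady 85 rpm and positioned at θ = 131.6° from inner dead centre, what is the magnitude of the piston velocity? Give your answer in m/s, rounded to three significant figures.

0.302

ω = 2π·85/60 = 8.901 rad/s
For an in-line slider-crank, x = r cosθ + √(L² − r² sin²θ), so v = −rω sinθ·[1 + r cosθ/√(L² − r² sin²θ)].
With r = 0.0622 m, L = 0.16 m, θ = 131.6°: √(L² − r² sin²θ) = 0.15309 m.
v = −0.0622·8.901·0.74780·[1 + 0.0622·-0.66393/0.15309] = -0.30234 m/s.
|v| = 0.30234 m/s.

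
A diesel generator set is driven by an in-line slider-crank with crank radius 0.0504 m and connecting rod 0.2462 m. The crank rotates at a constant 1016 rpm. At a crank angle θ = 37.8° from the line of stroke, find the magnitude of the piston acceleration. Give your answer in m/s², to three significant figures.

ω = 2π·1016/60 = 106.4 rad/s
x(θ) = r cosθ + √(L² − r² sin²θ); with ω constant, a = ω²·d²x/dθ².
d²x/dθ² = −r cosθ − r²(cos2θ)/√u − r⁴ sin²2θ/(4u^{3/2}),  u = L² − r² sin²θ = 0.0596602 m².
Substituting r = 0.0504 m, L = 0.2462 m, θ = 37.8°: d²x/dθ² = -0.042514 m.
a = ω²·d²x/dθ² = (106.4)²·(-0.042514) = -481.26 m/s²;  |a| = 481.26 m/s².

481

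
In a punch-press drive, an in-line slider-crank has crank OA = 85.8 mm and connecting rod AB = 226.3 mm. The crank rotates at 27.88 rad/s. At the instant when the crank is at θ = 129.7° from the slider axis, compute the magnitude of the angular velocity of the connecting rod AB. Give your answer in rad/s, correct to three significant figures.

ω = 27.88 rad/s
The rod makes angle φ with the slider axis where L sinφ = r sinθ; differentiating, L cosφ·φ̇ = r ω cosθ.
L cosφ = √(L² − r² sin²θ) = 0.21646 m.
|ω_rod| = r ω |cosθ| / √(L² − r² sin²θ) = 0.0858·27.88·0.63877/0.21646 = 7.0591 rad/s.

7.06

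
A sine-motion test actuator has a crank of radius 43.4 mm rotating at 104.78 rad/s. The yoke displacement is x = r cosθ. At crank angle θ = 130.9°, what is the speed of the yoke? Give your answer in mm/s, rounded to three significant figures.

3440

ω = 104.8 rad/s
x = r cosθ ⇒ ẋ = −rω sinθ.
|v| = rω|sinθ| = 0.0434·104.8·|sin 130.9°| = 3.4372 m/s = 3437.2 mm/s.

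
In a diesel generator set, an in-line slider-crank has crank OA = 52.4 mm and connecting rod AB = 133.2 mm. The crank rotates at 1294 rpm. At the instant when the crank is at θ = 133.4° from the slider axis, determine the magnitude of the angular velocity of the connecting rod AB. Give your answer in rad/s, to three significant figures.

38.2

ω = 135.5 rad/s (converted from 1294 rpm).
The rod makes angle φ with the slider axis where L sinφ = r sinθ; differentiating, L cosφ·φ̇ = r ω cosθ.
L cosφ = √(L² − r² sin²θ) = 0.12764 m.
|ω_rod| = r ω |cosθ| / √(L² − r² sin²θ) = 0.0524·135.5·0.68709/0.12764 = 38.222 rad/s.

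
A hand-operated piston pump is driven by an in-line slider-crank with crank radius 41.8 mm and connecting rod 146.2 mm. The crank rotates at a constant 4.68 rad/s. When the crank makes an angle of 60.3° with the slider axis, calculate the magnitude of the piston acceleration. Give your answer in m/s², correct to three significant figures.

0.320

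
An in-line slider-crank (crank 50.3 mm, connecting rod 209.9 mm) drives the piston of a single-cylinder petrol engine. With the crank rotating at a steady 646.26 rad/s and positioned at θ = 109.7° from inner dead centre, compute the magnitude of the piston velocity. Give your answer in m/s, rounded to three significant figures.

ω = 646.3 rad/s
For an in-line slider-crank, x = r cosθ + √(L² − r² sin²θ), so v = −rω sinθ·[1 + r cosθ/√(L² − r² sin²θ)].
With r = 0.0503 m, L = 0.2099 m, θ = 109.7°: √(L² − r² sin²θ) = 0.20449 m.
v = −0.0503·646.3·0.94147·[1 + 0.0503·-0.33710/0.20449] = -28.067 m/s.
|v| = 28.067 m/s.

28.1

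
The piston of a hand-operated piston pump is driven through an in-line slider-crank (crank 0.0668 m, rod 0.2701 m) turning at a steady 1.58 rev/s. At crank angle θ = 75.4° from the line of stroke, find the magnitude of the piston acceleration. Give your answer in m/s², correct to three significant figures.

0.202

ω = 2π·1.58 = 9.927 rad/s
x(θ) = r cosθ + √(L² − r² sin²θ); with ω constant, a = ω²·d²x/dθ².
d²x/dθ² = −r cosθ − r²(cos2θ)/√u − r⁴ sin²2θ/(4u^{3/2}),  u = L² − r² sin²θ = 0.0687753 m².
Substituting r = 0.0668 m, L = 0.2701 m, θ = 75.4°: d²x/dθ² = -0.002051 m.
a = ω²·d²x/dθ² = (9.927)²·(-0.002051) = -0.20213 m/s²;  |a| = 0.20213 m/s².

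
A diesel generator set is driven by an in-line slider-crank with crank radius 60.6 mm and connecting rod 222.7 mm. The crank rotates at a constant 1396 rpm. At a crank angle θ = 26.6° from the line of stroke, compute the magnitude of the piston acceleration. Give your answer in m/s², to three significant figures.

ω = 2π·1396/60 = 146.2 rad/s
x(θ) = r cosθ + √(L² − r² sin²θ); with ω constant, a = ω²·d²x/dθ².
d²x/dθ² = −r cosθ − r²(cos2θ)/√u − r⁴ sin²2θ/(4u^{3/2}),  u = L² − r² sin²θ = 0.048859 m².
Substituting r = 0.0606 m, L = 0.2227 m, θ = 26.6°: d²x/dθ² = -0.064338 m.
a = ω²·d²x/dθ² = (146.2)²·(-0.064338) = -1375 m/s²;  |a| = 1375 m/s².

1370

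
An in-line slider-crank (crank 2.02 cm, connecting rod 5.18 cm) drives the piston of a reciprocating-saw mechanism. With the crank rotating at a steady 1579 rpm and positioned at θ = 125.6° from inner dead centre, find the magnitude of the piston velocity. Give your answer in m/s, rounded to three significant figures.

ω = 2π·1579/60 = 165.4 rad/s
For an in-line slider-crank, x = r cosθ + √(L² − r² sin²θ), so v = −rω sinθ·[1 + r cosθ/√(L² − r² sin²θ)].
With r = 0.0202 m, L = 0.0518 m, θ = 125.6°: √(L² − r² sin²θ) = 0.049127 m.
v = −0.0202·165.4·0.81310·[1 + 0.0202·-0.58212/0.049127] = -2.0658 m/s.
|v| = 2.0658 m/s.

2.07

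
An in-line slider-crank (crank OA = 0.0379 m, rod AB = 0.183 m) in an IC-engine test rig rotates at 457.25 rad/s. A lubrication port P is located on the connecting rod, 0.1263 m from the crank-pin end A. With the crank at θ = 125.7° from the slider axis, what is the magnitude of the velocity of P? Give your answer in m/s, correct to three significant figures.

13.3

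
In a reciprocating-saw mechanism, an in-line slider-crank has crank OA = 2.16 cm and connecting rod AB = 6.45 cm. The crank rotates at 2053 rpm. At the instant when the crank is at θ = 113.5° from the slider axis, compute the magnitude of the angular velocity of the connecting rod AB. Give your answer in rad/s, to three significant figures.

30.2

ω = 215 rad/s (converted from 2053 rpm).
The rod makes angle φ with the slider axis where L sinφ = r sinθ; differentiating, L cosφ·φ̇ = r ω cosθ.
L cosφ = √(L² − r² sin²θ) = 0.061383 m.
|ω_rod| = r ω |cosθ| / √(L² − r² sin²θ) = 0.0216·215·0.39875/0.061383 = 30.166 rad/s.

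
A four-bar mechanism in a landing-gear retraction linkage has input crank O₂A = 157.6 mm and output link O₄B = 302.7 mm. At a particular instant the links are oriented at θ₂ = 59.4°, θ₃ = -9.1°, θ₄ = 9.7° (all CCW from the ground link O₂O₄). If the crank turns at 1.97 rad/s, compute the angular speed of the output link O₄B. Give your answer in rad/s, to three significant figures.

ω₂ = 1.97 rad/s
Differentiating the loop-closure r₂e^{iθ₂}+r₃e^{iθ₃}=r₁+r₄e^{iθ₄} gives r₂ω₂e^{iθ₂}+r₃ω₃e^{iθ₃}=r₄ω₄e^{iθ₄}.
Eliminating the other unknown: ω₄ = r₂ω₂ sin(θ₂−θ₃) / [r₄ sin(θ₄−θ₃)].
Numerator sine = +0.93042; denominator sine = +0.32227.
Result = 0.1576·1.97·(+0.93042) / (0.3027·(+0.32227)) = +2.9612 rad/s; magnitude 2.9612 rad/s.

2.96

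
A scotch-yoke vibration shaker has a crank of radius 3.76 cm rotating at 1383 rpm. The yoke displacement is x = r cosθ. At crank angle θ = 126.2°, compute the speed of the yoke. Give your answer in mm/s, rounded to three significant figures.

ω = 144.8 rad/s (from 1383 rpm).
x = r cosθ ⇒ ẋ = −rω sinθ.
|v| = rω|sinθ| = 0.0376·144.8·|sin 126.2°| = 4.3943 m/s = 4394.3 mm/s.

4390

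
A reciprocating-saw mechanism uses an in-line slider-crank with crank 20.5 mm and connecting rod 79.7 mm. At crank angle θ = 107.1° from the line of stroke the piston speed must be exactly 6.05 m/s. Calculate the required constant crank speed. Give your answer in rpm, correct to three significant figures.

For an in-line slider-crank, |v_piston| = rω|sinθ|·[1 + r cosθ/√(L² − r² sin²θ)].
With r = 0.0205 m, L = 0.0797 m, θ = 107.1°: the bracketed kinematic factor |dx/dθ| = 0.018065 m.
ω = v/|dx/dθ| = 6.05/0.018065 = 334.9 rad/s.
N = 60ω/(2π) = 3198.1 rpm.

3200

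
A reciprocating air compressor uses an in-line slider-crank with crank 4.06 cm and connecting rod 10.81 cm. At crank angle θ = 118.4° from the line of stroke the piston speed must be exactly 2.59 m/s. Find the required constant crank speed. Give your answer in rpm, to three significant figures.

For an in-line slider-crank, |v_piston| = rω|sinθ|·[1 + r cosθ/√(L² − r² sin²θ)].
With r = 0.0406 m, L = 0.1081 m, θ = 118.4°: the bracketed kinematic factor |dx/dθ| = 0.028955 m.
ω = v/|dx/dθ| = 2.59/0.028955 = 89.451 rad/s.
N = 60ω/(2π) = 854.19 rpm.

854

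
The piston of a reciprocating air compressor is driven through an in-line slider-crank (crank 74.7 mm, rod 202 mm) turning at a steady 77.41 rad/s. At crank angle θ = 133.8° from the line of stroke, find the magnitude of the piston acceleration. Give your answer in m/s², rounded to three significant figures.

311

ω = 77.41 rad/s
x(θ) = r cosθ + √(L² − r² sin²θ); with ω constant, a = ω²·d²x/dθ².
d²x/dθ² = −r cosθ − r²(cos2θ)/√u − r⁴ sin²2θ/(4u^{3/2}),  u = L² − r² sin²θ = 0.0378971 m².
Substituting r = 0.0747 m, L = 0.202 m, θ = 133.8°: d²x/dθ² = +0.05185 m.
a = ω²·d²x/dθ² = (77.41)²·(+0.05185) = +310.7 m/s²;  |a| = 310.7 m/s².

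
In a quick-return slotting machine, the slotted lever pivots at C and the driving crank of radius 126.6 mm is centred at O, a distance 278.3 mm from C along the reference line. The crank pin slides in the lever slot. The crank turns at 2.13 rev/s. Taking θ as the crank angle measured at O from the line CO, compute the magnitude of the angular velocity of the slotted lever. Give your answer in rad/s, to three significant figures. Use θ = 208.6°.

6.31

ω = 13.38 rad/s (from 2.13 rev/s).
Crank pin A relative to C: A = (d + r cosθ, r sinθ); lever angle φ = atan2(r sinθ, d + r cosθ).
Differentiating tanφ: φ̇ = rω(d cosθ + r)/(d² + r² + 2dr cosθ).
d² + r² + 2dr cosθ = |CA|² = 0.0316109 m²;  d cosθ + r = -0.11774 m.
|ω_lever| = |0.1266·13.38·-0.11774| / 0.0316109 = 6.3109 rad/s.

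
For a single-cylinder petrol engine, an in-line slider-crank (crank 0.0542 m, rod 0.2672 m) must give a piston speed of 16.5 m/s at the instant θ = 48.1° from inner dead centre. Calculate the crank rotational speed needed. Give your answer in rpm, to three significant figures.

For an in-line slider-crank, |v_piston| = rω|sinθ|·[1 + r cosθ/√(L² − r² sin²θ)].
With r = 0.0542 m, L = 0.2672 m, θ = 48.1°: the bracketed kinematic factor |dx/dθ| = 0.04587 m.
ω = v/|dx/dθ| = 16.5/0.04587 = 359.71 rad/s.
N = 60ω/(2π) = 3435 rpm.

3430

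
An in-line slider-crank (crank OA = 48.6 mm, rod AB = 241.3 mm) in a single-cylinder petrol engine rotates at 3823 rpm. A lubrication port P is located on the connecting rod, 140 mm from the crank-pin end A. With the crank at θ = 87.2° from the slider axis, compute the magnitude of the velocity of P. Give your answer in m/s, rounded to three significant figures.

19.6

ω = 400.3 rad/s.  Crank-pin speed |V_A| = rω = 19.457 m/s, perpendicular to OA.
Rod angle: sinφ = −(r/L) sinθ ⇒ φ = -11.605°; ω_rod = −rω cosθ/√(L²−r²sin²θ) = -4.0211 rad/s.
V_P = V_A + ω_rod × AP, with AP = 0.14 m along the rod.
Components: V_Px = −rω sinθ − a·ω_rod·sinφ = -19.547 m/s;  V_Py = rω cosθ + a·ω_rod·cosφ = +0.39901 m/s.
|V_P| = √(V_Px² + V_Py²) = 19.551 m/s.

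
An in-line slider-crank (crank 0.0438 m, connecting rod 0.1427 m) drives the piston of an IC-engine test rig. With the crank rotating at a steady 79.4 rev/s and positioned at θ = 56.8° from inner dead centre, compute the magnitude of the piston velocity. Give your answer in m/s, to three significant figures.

ω = 2π·79.4 = 498.9 rad/s
For an in-line slider-crank, x = r cosθ + √(L² − r² sin²θ), so v = −rω sinθ·[1 + r cosθ/√(L² − r² sin²θ)].
With r = 0.0438 m, L = 0.1427 m, θ = 56.8°: √(L² − r² sin²θ) = 0.13791 m.
v = −0.0438·498.9·0.83676·[1 + 0.0438·0.54756/0.13791] = -21.464 m/s.
|v| = 21.464 m/s.

21.5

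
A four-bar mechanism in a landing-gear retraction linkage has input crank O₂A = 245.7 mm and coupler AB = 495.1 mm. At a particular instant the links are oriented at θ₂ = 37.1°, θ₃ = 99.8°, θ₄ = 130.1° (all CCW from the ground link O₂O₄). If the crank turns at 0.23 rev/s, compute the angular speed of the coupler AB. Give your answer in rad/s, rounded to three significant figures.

ω₂ = 1.445 rad/s (from 0.23 rev/s).
Differentiating the loop-closure r₂e^{iθ₂}+r₃e^{iθ₃}=r₁+r₄e^{iθ₄} gives r₂ω₂e^{iθ₂}+r₃ω₃e^{iθ₃}=r₄ω₄e^{iθ₄}.
Eliminating the other unknown: ω₃ = r₂ω₂ sin(θ₄−θ₂) / [r₃ sin(θ₃−θ₄)].
Numerator sine = +0.99863; denominator sine = -0.50453.
Result = 0.2457·1.445·(+0.99863) / (0.4951·(-0.50453)) = -1.4195 rad/s; magnitude 1.4195 rad/s.

1.42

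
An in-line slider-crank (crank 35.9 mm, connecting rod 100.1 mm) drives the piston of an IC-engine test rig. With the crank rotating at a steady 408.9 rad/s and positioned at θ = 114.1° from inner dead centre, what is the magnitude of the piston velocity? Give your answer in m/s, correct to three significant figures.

11.3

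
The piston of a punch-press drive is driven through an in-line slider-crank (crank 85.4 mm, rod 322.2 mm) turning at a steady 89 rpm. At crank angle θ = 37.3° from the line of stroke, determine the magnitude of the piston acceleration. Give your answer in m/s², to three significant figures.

ω = 2π·89/60 = 9.32 rad/s
x(θ) = r cosθ + √(L² − r² sin²θ); with ω constant, a = ω²·d²x/dθ².
d²x/dθ² = −r cosθ − r²(cos2θ)/√u − r⁴ sin²2θ/(4u^{3/2}),  u = L² − r² sin²θ = 0.101135 m².
Substituting r = 0.0854 m, L = 0.3222 m, θ = 37.3°: d²x/dθ² = -0.074408 m.
a = ω²·d²x/dθ² = (9.32)²·(-0.074408) = -6.4633 m/s²;  |a| = 6.4633 m/s².

6.46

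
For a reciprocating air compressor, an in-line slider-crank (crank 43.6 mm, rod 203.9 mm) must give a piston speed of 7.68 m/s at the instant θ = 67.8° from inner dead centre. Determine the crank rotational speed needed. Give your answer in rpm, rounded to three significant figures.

For an in-line slider-crank, |v_piston| = rω|sinθ|·[1 + r cosθ/√(L² − r² sin²θ)].
With r = 0.0436 m, L = 0.2039 m, θ = 67.8°: the bracketed kinematic factor |dx/dθ| = 0.043695 m.
ω = v/|dx/dθ| = 7.68/0.043695 = 175.76 rad/s.
N = 60ω/(2π) = 1678.4 rpm.

1680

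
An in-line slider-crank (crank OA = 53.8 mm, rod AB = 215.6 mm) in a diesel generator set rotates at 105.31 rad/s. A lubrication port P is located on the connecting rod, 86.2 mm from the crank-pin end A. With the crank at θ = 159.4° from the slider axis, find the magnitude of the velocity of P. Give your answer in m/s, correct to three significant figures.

3.66

ω = 105.3 rad/s.  Crank-pin speed |V_A| = rω = 5.6657 m/s, perpendicular to OA.
Rod angle: sinφ = −(r/L) sinθ ⇒ φ = -5.037°; ω_rod = −rω cosθ/√(L²−r²sin²θ) = +24.694 rad/s.
V_P = V_A + ω_rod × AP, with AP = 0.0862 m along the rod.
Components: V_Px = −rω sinθ − a·ω_rod·sinφ = -1.8065 m/s;  V_Py = rω cosθ + a·ω_rod·cosφ = -3.183 m/s.
|V_P| = √(V_Px² + V_Py²) = 3.66 m/s.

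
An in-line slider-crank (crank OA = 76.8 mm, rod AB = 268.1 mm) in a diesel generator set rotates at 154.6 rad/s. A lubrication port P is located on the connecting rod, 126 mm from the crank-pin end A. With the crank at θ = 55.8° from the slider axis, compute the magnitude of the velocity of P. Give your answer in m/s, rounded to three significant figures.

11.2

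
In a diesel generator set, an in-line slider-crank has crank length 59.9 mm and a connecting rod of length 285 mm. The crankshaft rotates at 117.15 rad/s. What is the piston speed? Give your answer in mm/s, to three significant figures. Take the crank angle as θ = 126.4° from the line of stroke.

ω = 117.2 rad/s
For an in-line slider-crank, x = r cosθ + √(L² − r² sin²θ), so v = −rω sinθ·[1 + r cosθ/√(L² − r² sin²θ)].
With r = 0.0599 m, L = 0.285 m, θ = 126.4°: √(L² − r² sin²θ) = 0.28089 m.
v = −0.0599·117.2·0.80489·[1 + 0.0599·-0.59342/0.28089] = -4.9334 m/s.
|v| = 4.9334 m/s = 4933.4 mm/s.

4930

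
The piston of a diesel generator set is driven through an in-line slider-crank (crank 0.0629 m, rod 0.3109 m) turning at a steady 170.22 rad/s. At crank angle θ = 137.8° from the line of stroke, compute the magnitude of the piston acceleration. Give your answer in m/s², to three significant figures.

ω = 170.2 rad/s
x(θ) = r cosθ + √(L² − r² sin²θ); with ω constant, a = ω²·d²x/dθ².
d²x/dθ² = −r cosθ − r²(cos2θ)/√u − r⁴ sin²2θ/(4u^{3/2}),  u = L² − r² sin²θ = 0.0948736 m².
Substituting r = 0.0629 m, L = 0.3109 m, θ = 137.8°: d²x/dθ² = +0.045211 m.
a = ω²·d²x/dθ² = (170.2)²·(+0.045211) = +1310 m/s²;  |a| = 1310 m/s².

1310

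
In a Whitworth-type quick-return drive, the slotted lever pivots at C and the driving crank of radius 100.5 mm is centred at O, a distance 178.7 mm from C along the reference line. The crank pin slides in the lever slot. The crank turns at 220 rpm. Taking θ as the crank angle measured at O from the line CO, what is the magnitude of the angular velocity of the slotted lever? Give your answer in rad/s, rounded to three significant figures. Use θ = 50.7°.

7.64

ω = 23.04 rad/s (from 220 rpm).
Crank pin A relative to C: A = (d + r cosθ, r sinθ); lever angle φ = atan2(r sinθ, d + r cosθ).
Differentiating tanφ: φ̇ = rω(d cosθ + r)/(d² + r² + 2dr cosθ).
d² + r² + 2dr cosθ = |CA|² = 0.0647842 m²;  d cosθ + r = +0.21369 m.
|ω_lever| = |0.1005·23.04·+0.21369| / 0.0647842 = 7.637 rad/s.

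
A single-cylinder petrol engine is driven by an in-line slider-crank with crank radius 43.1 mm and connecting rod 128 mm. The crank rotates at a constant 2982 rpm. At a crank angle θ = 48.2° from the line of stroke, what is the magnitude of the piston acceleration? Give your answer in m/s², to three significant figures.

2680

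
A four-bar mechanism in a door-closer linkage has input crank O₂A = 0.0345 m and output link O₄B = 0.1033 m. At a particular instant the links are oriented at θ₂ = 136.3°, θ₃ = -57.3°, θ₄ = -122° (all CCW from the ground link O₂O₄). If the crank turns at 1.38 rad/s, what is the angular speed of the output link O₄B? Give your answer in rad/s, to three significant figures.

0.120

ω₂ = 1.38 rad/s
Differentiating the loop-closure r₂e^{iθ₂}+r₃e^{iθ₃}=r₁+r₄e^{iθ₄} gives r₂ω₂e^{iθ₂}+r₃ω₃e^{iθ₃}=r₄ω₄e^{iθ₄}.
Eliminating the other unknown: ω₄ = r₂ω₂ sin(θ₂−θ₃) / [r₄ sin(θ₄−θ₃)].
Numerator sine = -0.23514; denominator sine = -0.90408.
Result = 0.0345·1.38·(-0.23514) / (0.1033·(-0.90408)) = +0.11987 rad/s; magnitude 0.11987 rad/s.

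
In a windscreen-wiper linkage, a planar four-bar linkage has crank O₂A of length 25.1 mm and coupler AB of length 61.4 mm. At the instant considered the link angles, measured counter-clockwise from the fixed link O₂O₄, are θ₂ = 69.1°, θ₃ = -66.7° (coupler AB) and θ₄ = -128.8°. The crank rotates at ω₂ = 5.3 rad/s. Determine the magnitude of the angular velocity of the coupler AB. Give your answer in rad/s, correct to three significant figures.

ω₂ = 5.3 rad/s
Differentiating the loop-closure r₂e^{iθ₂}+r₃e^{iθ₃}=r₁+r₄e^{iθ₄} gives r₂ω₂e^{iθ₂}+r₃ω₃e^{iθ₃}=r₄ω₄e^{iθ₄}.
Eliminating the other unknown: ω₃ = r₂ω₂ sin(θ₄−θ₂) / [r₃ sin(θ₃−θ₄)].
Numerator sine = +0.30736; denominator sine = +0.88377.
Result = 0.0251·5.3·(+0.30736) / (0.0614·(+0.88377)) = +0.75351 rad/s; magnitude 0.75351 rad/s.

0.754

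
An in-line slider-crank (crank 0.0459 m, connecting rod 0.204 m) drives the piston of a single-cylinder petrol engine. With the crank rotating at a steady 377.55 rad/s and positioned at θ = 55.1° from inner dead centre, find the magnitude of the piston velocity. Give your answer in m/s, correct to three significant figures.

ω = 377.6 rad/s
For an in-line slider-crank, x = r cosθ + √(L² − r² sin²θ), so v = −rω sinθ·[1 + r cosθ/√(L² − r² sin²θ)].
With r = 0.0459 m, L = 0.204 m, θ = 55.1°: √(L² − r² sin²θ) = 0.2005 m.
v = −0.0459·377.6·0.82015·[1 + 0.0459·0.57215/0.2005] = -16.074 m/s.
|v| = 16.074 m/s.

16.1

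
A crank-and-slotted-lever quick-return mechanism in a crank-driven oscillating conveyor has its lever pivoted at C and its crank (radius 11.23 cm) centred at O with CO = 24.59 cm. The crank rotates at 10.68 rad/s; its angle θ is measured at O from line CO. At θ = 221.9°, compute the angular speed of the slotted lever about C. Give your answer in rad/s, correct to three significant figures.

ω = 10.68 rad/s
Crank pin A relative to C: A = (d + r cosθ, r sinθ); lever angle φ = atan2(r sinθ, d + r cosθ).
Differentiating tanφ: φ̇ = rω(d cosθ + r)/(d² + r² + 2dr cosθ).
d² + r² + 2dr cosθ = |CA|² = 0.0319704 m²;  d cosθ + r = -0.070726 m.
|ω_lever| = |0.1123·10.68·-0.070726| / 0.0319704 = 2.6533 rad/s.

2.65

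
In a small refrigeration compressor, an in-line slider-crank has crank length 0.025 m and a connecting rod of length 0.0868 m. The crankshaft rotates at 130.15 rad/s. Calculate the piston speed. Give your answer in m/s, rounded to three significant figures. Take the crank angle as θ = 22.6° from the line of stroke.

1.58

ω = 130.2 rad/s
For an in-line slider-crank, x = r cosθ + √(L² − r² sin²θ), so v = −rω sinθ·[1 + r cosθ/√(L² − r² sin²θ)].
With r = 0.025 m, L = 0.0868 m, θ = 22.6°: √(L² − r² sin²θ) = 0.086267 m.
v = −0.025·130.2·0.38430·[1 + 0.025·0.92321/0.086267] = -1.5849 m/s.
|v| = 1.5849 m/s.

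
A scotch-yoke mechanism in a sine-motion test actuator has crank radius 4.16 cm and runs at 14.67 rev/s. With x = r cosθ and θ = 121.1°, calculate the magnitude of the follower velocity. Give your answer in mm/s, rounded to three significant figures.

3280

ω = 92.17 rad/s (from 14.67 rev/s).
x = r cosθ ⇒ ẋ = −rω sinθ.
|v| = rω|sinθ| = 0.0416·92.17·|sin 121.1°| = 3.2833 m/s = 3283.3 mm/s.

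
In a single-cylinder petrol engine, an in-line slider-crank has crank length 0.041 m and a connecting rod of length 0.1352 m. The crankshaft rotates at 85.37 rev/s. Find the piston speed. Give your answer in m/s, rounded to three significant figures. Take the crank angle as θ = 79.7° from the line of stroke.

ω = 2π·85.4 = 536.4 rad/s
For an in-line slider-crank, x = r cosθ + √(L² − r² sin²θ), so v = −rω sinθ·[1 + r cosθ/√(L² − r² sin²θ)].
With r = 0.041 m, L = 0.1352 m, θ = 79.7°: √(L² − r² sin²θ) = 0.12904 m.
v = −0.041·536.4·0.98389·[1 + 0.041·0.17880/0.12904] = -22.867 m/s.
|v| = 22.867 m/s.

22.9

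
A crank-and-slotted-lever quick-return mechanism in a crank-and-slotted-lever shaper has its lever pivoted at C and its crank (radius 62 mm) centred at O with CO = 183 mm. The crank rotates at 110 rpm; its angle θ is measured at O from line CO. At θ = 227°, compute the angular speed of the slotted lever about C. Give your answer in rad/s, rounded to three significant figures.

2.05

ω = 11.52 rad/s (from 110 rpm).
Crank pin A relative to C: A = (d + r cosθ, r sinθ); lever angle φ = atan2(r sinθ, d + r cosθ).
Differentiating tanφ: φ̇ = rω(d cosθ + r)/(d² + r² + 2dr cosθ).
d² + r² + 2dr cosθ = |CA|² = 0.0218571 m²;  d cosθ + r = -0.062806 m.
|ω_lever| = |0.062·11.52·-0.062806| / 0.0218571 = 2.0522 rad/s.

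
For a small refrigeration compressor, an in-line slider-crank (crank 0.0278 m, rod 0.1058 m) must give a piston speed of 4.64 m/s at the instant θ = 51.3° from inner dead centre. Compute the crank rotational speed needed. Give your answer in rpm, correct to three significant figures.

For an in-line slider-crank, |v_piston| = rω|sinθ|·[1 + r cosθ/√(L² − r² sin²θ)].
With r = 0.0278 m, L = 0.1058 m, θ = 51.3°: the bracketed kinematic factor |dx/dθ| = 0.025338 m.
ω = v/|dx/dθ| = 4.64/0.025338 = 183.13 rad/s.
N = 60ω/(2π) = 1748.7 rpm.

1750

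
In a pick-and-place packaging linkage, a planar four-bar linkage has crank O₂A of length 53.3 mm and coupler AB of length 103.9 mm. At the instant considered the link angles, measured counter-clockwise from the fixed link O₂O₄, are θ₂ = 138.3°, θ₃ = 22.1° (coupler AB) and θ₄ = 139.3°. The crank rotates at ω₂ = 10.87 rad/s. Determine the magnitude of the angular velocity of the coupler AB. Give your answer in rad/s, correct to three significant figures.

0.109

ω₂ = 10.87 rad/s
Differentiating the loop-closure r₂e^{iθ₂}+r₃e^{iθ₃}=r₁+r₄e^{iθ₄} gives r₂ω₂e^{iθ₂}+r₃ω₃e^{iθ₃}=r₄ω₄e^{iθ₄}.
Eliminating the other unknown: ω₃ = r₂ω₂ sin(θ₄−θ₂) / [r₃ sin(θ₃−θ₄)].
Numerator sine = +0.01745; denominator sine = -0.88942.
Result = 0.0533·10.87·(+0.01745) / (0.1039·(-0.88942)) = -0.10942 rad/s; magnitude 0.10942 rad/s.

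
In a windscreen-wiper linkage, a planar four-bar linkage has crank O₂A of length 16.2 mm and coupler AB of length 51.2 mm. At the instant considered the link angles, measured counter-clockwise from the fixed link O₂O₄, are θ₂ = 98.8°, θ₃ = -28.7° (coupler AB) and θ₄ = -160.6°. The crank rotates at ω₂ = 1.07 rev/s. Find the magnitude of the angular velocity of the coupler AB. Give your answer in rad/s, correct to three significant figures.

ω₂ = 6.723 rad/s (from 1.07 rev/s).
Differentiating the loop-closure r₂e^{iθ₂}+r₃e^{iθ₃}=r₁+r₄e^{iθ₄} gives r₂ω₂e^{iθ₂}+r₃ω₃e^{iθ₃}=r₄ω₄e^{iθ₄}.
Eliminating the other unknown: ω₃ = r₂ω₂ sin(θ₄−θ₂) / [r₃ sin(θ₃−θ₄)].
Numerator sine = +0.98294; denominator sine = +0.74431.
Result = 0.0162·6.723·(+0.98294) / (0.0512·(+0.74431)) = +2.8092 rad/s; magnitude 2.8092 rad/s.

2.81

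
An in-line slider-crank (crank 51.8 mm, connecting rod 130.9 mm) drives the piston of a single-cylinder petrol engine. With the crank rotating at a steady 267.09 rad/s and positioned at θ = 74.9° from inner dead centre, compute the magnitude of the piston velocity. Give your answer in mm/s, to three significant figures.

ω = 267.1 rad/s
For an in-line slider-crank, x = r cosθ + √(L² − r² sin²θ), so v = −rω sinθ·[1 + r cosθ/√(L² − r² sin²θ)].
With r = 0.0518 m, L = 0.1309 m, θ = 74.9°: √(L² − r² sin²θ) = 0.12097 m.
v = −0.0518·267.1·0.96547·[1 + 0.0518·0.26050/0.12097] = -14.848 m/s.
|v| = 14.848 m/s = 14848 mm/s.

14800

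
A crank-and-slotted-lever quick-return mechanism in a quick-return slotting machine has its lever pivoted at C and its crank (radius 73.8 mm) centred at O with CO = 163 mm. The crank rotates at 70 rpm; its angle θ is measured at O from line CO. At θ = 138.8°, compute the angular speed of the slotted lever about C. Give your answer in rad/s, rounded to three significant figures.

1.90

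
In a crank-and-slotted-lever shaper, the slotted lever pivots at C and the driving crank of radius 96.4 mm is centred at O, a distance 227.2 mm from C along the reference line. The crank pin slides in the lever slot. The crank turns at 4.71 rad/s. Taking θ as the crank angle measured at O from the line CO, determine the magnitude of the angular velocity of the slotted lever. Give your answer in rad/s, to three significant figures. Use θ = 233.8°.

ω = 4.71 rad/s
Crank pin A relative to C: A = (d + r cosθ, r sinθ); lever angle φ = atan2(r sinθ, d + r cosθ).
Differentiating tanφ: φ̇ = rω(d cosθ + r)/(d² + r² + 2dr cosθ).
d² + r² + 2dr cosθ = |CA|² = 0.0350418 m²;  d cosθ + r = -0.037786 m.
|ω_lever| = |0.0964·4.71·-0.037786| / 0.0350418 = 0.4896 rad/s.

0.490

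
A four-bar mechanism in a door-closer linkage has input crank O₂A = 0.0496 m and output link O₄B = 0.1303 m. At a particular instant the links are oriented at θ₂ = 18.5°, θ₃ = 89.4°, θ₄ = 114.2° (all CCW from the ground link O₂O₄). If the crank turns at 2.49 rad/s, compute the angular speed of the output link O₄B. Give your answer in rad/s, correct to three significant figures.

ω₂ = 2.49 rad/s
Differentiating the loop-closure r₂e^{iθ₂}+r₃e^{iθ₃}=r₁+r₄e^{iθ₄} gives r₂ω₂e^{iθ₂}+r₃ω₃e^{iθ₃}=r₄ω₄e^{iθ₄}.
Eliminating the other unknown: ω₄ = r₂ω₂ sin(θ₂−θ₃) / [r₄ sin(θ₄−θ₃)].
Numerator sine = -0.94495; denominator sine = +0.41945.
Result = 0.0496·2.49·(-0.94495) / (0.1303·(+0.41945)) = -2.1353 rad/s; magnitude 2.1353 rad/s.

2.14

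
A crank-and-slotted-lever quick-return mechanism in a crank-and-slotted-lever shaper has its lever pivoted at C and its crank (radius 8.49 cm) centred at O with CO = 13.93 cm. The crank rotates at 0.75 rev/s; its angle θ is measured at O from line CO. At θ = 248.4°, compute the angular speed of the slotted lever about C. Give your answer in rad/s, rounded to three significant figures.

ω = 4.712 rad/s (from 0.75 rev/s).
Crank pin A relative to C: A = (d + r cosθ, r sinθ); lever angle φ = atan2(r sinθ, d + r cosθ).
Differentiating tanφ: φ̇ = rω(d cosθ + r)/(d² + r² + 2dr cosθ).
d² + r² + 2dr cosθ = |CA|² = 0.0179052 m²;  d cosθ + r = +0.03362 m.
|ω_lever| = |0.0849·4.712·+0.03362| / 0.0179052 = 0.75123 rad/s.

0.751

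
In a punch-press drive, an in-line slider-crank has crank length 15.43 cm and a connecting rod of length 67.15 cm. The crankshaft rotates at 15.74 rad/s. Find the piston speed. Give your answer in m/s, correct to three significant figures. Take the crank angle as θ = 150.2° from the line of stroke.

ω = 15.74 rad/s
For an in-line slider-crank, x = r cosθ + √(L² − r² sin²θ), so v = −rω sinθ·[1 + r cosθ/√(L² − r² sin²θ)].
With r = 0.1543 m, L = 0.6715 m, θ = 150.2°: √(L² − r² sin²θ) = 0.66711 m.
v = −0.1543·15.74·0.49697·[1 + 0.1543·-0.86777/0.66711] = -0.96473 m/s.
|v| = 0.96473 m/s.

0.965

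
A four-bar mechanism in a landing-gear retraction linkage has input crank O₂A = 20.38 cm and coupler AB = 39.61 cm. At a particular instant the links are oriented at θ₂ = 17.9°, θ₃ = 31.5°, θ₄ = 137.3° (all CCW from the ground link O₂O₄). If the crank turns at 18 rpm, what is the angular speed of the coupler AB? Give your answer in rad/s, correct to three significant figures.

0.878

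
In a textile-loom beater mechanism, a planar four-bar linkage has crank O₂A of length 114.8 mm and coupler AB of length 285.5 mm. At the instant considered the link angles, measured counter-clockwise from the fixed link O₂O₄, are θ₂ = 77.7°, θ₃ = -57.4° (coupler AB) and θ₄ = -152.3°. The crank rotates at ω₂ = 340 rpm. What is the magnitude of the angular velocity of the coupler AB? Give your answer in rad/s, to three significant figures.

11.0

ω₂ = 35.6 rad/s (from 340 rpm).
Differentiating the loop-closure r₂e^{iθ₂}+r₃e^{iθ₃}=r₁+r₄e^{iθ₄} gives r₂ω₂e^{iθ₂}+r₃ω₃e^{iθ₃}=r₄ω₄e^{iθ₄}.
Eliminating the other unknown: ω₃ = r₂ω₂ sin(θ₄−θ₂) / [r₃ sin(θ₃−θ₄)].
Numerator sine = +0.76604; denominator sine = +0.99635.
Result = 0.1148·35.6·(+0.76604) / (0.2855·(+0.99635)) = +11.007 rad/s; magnitude 11.007 rad/s.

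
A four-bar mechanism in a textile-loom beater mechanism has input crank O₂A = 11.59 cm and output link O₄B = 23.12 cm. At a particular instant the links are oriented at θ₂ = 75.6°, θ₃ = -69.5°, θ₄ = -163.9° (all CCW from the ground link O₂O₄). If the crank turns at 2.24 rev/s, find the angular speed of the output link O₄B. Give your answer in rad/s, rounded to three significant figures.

ω₂ = 14.07 rad/s (from 2.24 rev/s).
Differentiating the loop-closure r₂e^{iθ₂}+r₃e^{iθ₃}=r₁+r₄e^{iθ₄} gives r₂ω₂e^{iθ₂}+r₃ω₃e^{iθ₃}=r₄ω₄e^{iθ₄}.
Eliminating the other unknown: ω₄ = r₂ω₂ sin(θ₂−θ₃) / [r₄ sin(θ₄−θ₃)].
Numerator sine = +0.57215; denominator sine = -0.99705.
Result = 0.1159·14.07·(+0.57215) / (0.2312·(-0.99705)) = -4.0487 rad/s; magnitude 4.0487 rad/s.

4.05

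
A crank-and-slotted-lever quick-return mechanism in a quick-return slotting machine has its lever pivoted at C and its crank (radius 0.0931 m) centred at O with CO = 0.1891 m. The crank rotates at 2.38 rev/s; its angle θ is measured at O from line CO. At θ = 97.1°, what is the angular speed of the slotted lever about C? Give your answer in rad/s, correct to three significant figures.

ω = 14.95 rad/s (from 2.38 rev/s).
Crank pin A relative to C: A = (d + r cosθ, r sinθ); lever angle φ = atan2(r sinθ, d + r cosθ).
Differentiating tanφ: φ̇ = rω(d cosθ + r)/(d² + r² + 2dr cosθ).
d² + r² + 2dr cosθ = |CA|² = 0.0400744 m²;  d cosθ + r = +0.069727 m.
|ω_lever| = |0.0931·14.95·+0.069727| / 0.0400744 = 2.4224 rad/s.

2.42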